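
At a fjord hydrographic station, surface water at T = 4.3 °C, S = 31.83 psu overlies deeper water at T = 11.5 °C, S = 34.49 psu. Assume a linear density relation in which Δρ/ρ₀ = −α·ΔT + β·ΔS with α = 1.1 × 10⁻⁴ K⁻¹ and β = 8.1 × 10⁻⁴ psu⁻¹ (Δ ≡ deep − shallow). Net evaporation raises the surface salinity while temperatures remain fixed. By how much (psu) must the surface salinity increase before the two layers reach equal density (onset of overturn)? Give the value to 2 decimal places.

Neutral buoyancy requires −α(T_deep − T_surf) + β(S_deep − S_surf′) = 0.
S_surf′ = S_deep − (α/β)·ΔT = 34.49 − (1.1 × 10⁻⁴/8.1 × 10⁻⁴)·(+7.2) = 33.5122 psu.
Increase required: 33.5122 − 31.83 = 1.6822 psu.

1.68 psu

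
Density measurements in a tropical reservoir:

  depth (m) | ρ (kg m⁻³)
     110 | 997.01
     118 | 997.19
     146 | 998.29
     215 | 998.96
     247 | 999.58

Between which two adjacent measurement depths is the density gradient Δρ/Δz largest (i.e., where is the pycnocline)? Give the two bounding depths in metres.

118–146 m

Compute the density gradient over each adjacent pair:
  110–118 m: Δρ/Δz = 0.18/8 = 0.022 kg m⁻⁴
  118–146 m: Δρ/Δz = 1.10/28 = 0.039 kg m⁻⁴
  146–215 m: Δρ/Δz = 0.67/69 = 9.7 × 10⁻³ kg m⁻⁴
  215–247 m: Δρ/Δz = 0.62/32 = 0.019 kg m⁻⁴
The largest gradient is in the 118–146 m interval — the pycnocline.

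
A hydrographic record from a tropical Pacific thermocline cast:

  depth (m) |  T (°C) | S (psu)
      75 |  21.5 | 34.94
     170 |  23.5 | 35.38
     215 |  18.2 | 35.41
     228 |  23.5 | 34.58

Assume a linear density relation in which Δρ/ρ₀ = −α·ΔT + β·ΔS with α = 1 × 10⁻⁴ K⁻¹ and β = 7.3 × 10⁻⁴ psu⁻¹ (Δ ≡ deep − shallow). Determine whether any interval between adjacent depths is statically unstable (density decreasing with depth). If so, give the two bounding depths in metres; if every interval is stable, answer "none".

Evaluate Δρ/ρ₀ = −αΔT + βΔS across each adjacent pair:
  75–170 m: −αΔT+βΔS = −(1 × 10⁻⁴)(+2.0)+(7.3 × 10⁻⁴)(+0.44) = 1.2 × 10⁻⁴ → stable
  170–215 m: −αΔT+βΔS = −(1 × 10⁻⁴)(-5.3)+(7.3 × 10⁻⁴)(+0.03) = 5.5 × 10⁻⁴ → stable
  215–228 m: −αΔT+βΔS = −(1 × 10⁻⁴)(+5.3)+(7.3 × 10⁻⁴)(-0.83) = -1.1 × 10⁻³ → UNSTABLE
The 215–228 m interval has Δρ < 0: lighter water underlies denser water.

215–228 m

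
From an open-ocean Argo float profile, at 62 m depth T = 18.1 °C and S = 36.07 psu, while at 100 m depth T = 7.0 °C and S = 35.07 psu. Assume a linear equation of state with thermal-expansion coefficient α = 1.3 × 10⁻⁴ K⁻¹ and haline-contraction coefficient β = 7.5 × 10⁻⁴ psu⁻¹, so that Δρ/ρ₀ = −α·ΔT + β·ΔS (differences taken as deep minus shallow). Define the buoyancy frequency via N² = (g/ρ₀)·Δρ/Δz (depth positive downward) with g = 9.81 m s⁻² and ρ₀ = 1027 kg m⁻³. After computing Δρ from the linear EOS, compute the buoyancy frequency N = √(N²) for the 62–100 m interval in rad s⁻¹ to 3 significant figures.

0.0134 rad s⁻¹

ΔT = -11.1 K, ΔS = -1.00 psu (deep − shallow).
Δρ/ρ₀ = −αΔT + βΔS = 1.443 × 10⁻³ − 7.50 × 10⁻⁴ = 6.93 × 10⁻⁴, so Δρ ≈ 0.7117 kg m⁻³.
N² = (g/ρ₀)·Δρ/Δz = g·(Δρ/ρ₀)/Δz = 9.81 × 6.93 × 10⁻⁴ / 38 = 1.7890 × 10⁻⁴ s⁻².
N = √(1.7890 × 10⁻⁴) = 0.013375 rad s⁻¹ ≈ 0.0134 rad s⁻¹.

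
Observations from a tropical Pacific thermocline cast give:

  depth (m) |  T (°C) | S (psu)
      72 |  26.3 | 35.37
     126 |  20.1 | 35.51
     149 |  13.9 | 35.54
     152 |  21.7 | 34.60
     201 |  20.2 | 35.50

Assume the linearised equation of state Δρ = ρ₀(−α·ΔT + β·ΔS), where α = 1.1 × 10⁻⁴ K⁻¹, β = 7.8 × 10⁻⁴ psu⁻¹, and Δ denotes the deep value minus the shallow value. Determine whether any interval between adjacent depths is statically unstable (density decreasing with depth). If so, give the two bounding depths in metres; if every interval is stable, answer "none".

149–152 m

Evaluate Δρ/ρ₀ = −αΔT + βΔS across each adjacent pair:
  72–126 m: −αΔT+βΔS = −(1.1 × 10⁻⁴)(-6.2)+(7.8 × 10⁻⁴)(+0.14) = 7.9 × 10⁻⁴ → stable
  126–149 m: −αΔT+βΔS = −(1.1 × 10⁻⁴)(-6.2)+(7.8 × 10⁻⁴)(+0.03) = 7.1 × 10⁻⁴ → stable
  149–152 m: −αΔT+βΔS = −(1.1 × 10⁻⁴)(+7.8)+(7.8 × 10⁻⁴)(-0.94) = -1.6 × 10⁻³ → UNSTABLE
  152–201 m: −αΔT+βΔS = −(1.1 × 10⁻⁴)(-1.5)+(7.8 × 10⁻⁴)(+0.90) = 8.7 × 10⁻⁴ → stable
The 149–152 m interval has Δρ < 0: lighter water underlies denser water.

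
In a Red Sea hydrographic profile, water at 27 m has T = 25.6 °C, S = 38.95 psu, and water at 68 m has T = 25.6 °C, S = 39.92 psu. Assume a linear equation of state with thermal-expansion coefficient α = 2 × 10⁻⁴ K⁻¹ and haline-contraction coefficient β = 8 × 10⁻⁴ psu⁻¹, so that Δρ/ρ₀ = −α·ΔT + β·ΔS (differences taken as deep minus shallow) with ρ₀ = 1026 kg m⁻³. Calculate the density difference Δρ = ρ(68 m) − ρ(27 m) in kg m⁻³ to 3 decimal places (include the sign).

ΔT = +0.0 K, ΔS = +0.97 psu (deep − shallow).
Δρ/ρ₀ = −(2 × 10⁻⁴)(+0.0) + (8 × 10⁻⁴)(+0.97) = 7.76 × 10⁻⁴.
Δρ = 1026 × (7.76 × 10⁻⁴) = +0.796 kg m⁻³.
Positive Δρ: denser below, stable.

+0.796 kg m⁻³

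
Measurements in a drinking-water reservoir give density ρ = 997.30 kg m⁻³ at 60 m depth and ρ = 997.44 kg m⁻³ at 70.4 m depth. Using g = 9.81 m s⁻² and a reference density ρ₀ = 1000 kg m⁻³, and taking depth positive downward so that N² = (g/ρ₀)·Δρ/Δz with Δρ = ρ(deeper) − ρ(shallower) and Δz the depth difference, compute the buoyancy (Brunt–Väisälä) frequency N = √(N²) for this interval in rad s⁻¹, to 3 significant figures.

Δρ = 997.44 − 997.30 = 0.14 kg m⁻³ over Δz = 70.4 − 60 = 10.4 m.
N² = (9.81/1000) × (0.14/10.4) = 1.3206 × 10⁻⁴ s⁻².
N = √(1.3206 × 10⁻⁴) = 0.011492 rad s⁻¹ ≈ 0.0115 rad s⁻¹.

0.0115 rad s⁻¹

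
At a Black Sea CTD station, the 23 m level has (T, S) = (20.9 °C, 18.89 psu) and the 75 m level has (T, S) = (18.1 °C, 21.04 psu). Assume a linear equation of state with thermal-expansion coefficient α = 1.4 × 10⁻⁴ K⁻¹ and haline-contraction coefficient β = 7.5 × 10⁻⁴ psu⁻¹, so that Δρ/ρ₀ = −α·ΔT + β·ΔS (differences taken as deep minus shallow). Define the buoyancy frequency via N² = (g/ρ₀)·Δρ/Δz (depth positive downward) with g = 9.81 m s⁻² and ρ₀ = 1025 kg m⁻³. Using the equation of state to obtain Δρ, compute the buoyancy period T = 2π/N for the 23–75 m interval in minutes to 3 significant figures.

ΔT = -2.8 K, ΔS = +2.15 psu (deep − shallow).
Δρ/ρ₀ = −αΔT + βΔS = 3.92 × 10⁻⁴ + 1.6125 × 10⁻³ = 2.0045 × 10⁻³, so Δρ ≈ 2.055 kg m⁻³.
N² = (g/ρ₀)·Δρ/Δz = g·(Δρ/ρ₀)/Δz = 9.81 × 2.0045 × 10⁻³ / 52 = 3.7816 × 10⁻⁴ s⁻².
N = √(3.7816 × 10⁻⁴) = 0.019446 rad s⁻¹ → T = 2π/N = 323.11 s = 5.3852 min ≈ 5.39 min.

5.39 min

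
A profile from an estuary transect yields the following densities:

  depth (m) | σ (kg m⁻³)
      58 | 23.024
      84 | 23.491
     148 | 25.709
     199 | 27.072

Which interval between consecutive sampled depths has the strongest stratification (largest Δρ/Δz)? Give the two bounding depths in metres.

Compute the density gradient over each adjacent pair:
  58–84 m: Δρ/Δz = 0.467/26 = 0.018 kg m⁻⁴
  84–148 m: Δρ/Δz = 2.218/64 = 0.035 kg m⁻⁴
  148–199 m: Δρ/Δz = 1.363/51 = 0.027 kg m⁻⁴
The largest gradient is in the 84–148 m interval — the pycnocline.

84–148 m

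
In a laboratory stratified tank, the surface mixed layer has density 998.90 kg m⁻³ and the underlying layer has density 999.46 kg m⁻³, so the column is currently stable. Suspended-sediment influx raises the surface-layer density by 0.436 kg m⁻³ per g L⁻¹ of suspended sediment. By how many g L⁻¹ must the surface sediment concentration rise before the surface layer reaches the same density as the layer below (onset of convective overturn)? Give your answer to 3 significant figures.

Density deficit of the surface layer: 999.46 − 998.90 = 0.56 kg m⁻³.
Required change = 0.56 / 0.436 = 1.28 g L⁻¹.

1.28 g L⁻¹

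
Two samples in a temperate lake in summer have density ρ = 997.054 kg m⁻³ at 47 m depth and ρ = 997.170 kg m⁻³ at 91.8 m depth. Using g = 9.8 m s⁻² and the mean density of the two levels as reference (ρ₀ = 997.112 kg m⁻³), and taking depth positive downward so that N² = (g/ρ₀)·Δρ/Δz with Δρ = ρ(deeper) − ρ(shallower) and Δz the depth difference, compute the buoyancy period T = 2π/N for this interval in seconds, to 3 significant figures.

Δρ = 997.170 − 997.054 = 0.116 kg m⁻³ over Δz = 91.8 − 47 = 44.8 m.
N² = (9.8/997.112) × (0.116/44.8) = 2.5448 × 10⁻⁵ s⁻².
N = √(2.5448 × 10⁻⁵) = 5.0446 × 10⁻³ rad s⁻¹, so T = 2π/N = 1.2455 × 10³ s ≈ 1.25 × 10³ s.

1.25 × 10³ s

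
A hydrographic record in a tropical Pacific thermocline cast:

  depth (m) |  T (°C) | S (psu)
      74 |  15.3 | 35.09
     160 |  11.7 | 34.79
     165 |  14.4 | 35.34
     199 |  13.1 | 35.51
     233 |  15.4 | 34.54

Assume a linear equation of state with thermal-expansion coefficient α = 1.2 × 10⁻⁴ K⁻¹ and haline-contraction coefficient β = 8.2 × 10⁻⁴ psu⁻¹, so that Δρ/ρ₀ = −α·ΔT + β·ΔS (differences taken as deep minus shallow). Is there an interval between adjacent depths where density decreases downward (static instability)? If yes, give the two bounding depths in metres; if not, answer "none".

Evaluate Δρ/ρ₀ = −αΔT + βΔS across each adjacent pair:
  74–160 m: −αΔT+βΔS = −(1.2 × 10⁻⁴)(-3.6)+(8.2 × 10⁻⁴)(-0.30) = 1.9 × 10⁻⁴ → stable
  160–165 m: −αΔT+βΔS = −(1.2 × 10⁻⁴)(+2.7)+(8.2 × 10⁻⁴)(+0.55) = 1.3 × 10⁻⁴ → stable
  165–199 m: −αΔT+βΔS = −(1.2 × 10⁻⁴)(-1.3)+(8.2 × 10⁻⁴)(+0.17) = 3.0 × 10⁻⁴ → stable
  199–233 m: −αΔT+βΔS = −(1.2 × 10⁻⁴)(+2.3)+(8.2 × 10⁻⁴)(-0.97) = -1.1 × 10⁻³ → UNSTABLE
The 199–233 m interval has Δρ < 0: lighter water underlies denser water.

199–233 m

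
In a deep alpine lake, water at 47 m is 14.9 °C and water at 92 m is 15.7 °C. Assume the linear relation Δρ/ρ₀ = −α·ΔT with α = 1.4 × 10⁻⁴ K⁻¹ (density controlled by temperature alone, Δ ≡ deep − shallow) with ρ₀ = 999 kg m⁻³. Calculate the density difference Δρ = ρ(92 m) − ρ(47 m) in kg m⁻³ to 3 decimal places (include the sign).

ΔT = +0.8 K, Δρ/ρ₀ = −αΔT = -1.12 × 10⁻⁴.
Δρ = 999 × (-1.12 × 10⁻⁴) = -0.112 kg m⁻³.
Negative Δρ: lighter below, statically unstable.

-0.112 kg m⁻³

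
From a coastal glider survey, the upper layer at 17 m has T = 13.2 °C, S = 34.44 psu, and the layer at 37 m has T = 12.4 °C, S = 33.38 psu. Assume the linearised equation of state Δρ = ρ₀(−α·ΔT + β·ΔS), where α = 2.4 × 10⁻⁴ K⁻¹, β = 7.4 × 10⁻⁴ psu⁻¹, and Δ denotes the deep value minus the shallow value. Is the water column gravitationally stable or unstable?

unstable

ΔT = 12.4 − 13.2 = -0.8 K and ΔS = 33.38 − 34.44 = -1.06 psu (deep − shallow).
−αΔT = 1.92 × 10⁻⁴; βΔS = -7.844 × 10⁻⁴; sum Δρ/ρ₀ = -5.924 × 10⁻⁴.
Δρ/ρ₀ < 0, so Δρ < 0: deeper water is lighter → statically unstable; the column would overturn.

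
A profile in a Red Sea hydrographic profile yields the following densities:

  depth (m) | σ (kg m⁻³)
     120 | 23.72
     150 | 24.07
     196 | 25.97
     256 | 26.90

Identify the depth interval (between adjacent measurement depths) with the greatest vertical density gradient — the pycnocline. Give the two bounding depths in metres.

150–196 m

Compute the density gradient over each adjacent pair:
  120–150 m: Δρ/Δz = 0.35/30 = 0.012 kg m⁻⁴
  150–196 m: Δρ/Δz = 1.90/46 = 0.041 kg m⁻⁴
  196–256 m: Δρ/Δz = 0.93/60 = 0.016 kg m⁻⁴
The largest gradient is in the 150–196 m interval — the pycnocline.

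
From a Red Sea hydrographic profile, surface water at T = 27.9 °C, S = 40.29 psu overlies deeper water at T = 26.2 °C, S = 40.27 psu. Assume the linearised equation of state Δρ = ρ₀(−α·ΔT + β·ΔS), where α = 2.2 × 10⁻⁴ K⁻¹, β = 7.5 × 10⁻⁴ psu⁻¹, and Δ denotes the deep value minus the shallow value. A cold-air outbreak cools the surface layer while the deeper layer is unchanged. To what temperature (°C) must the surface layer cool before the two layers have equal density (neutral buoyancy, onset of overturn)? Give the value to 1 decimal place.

Neutral buoyancy requires Δρ = 0, i.e. −α(T_deep − T_surf′) + β(S_deep − S_surf) = 0.
T_surf′ = T_deep − (β/α)·ΔS = 26.2 − (7.5 × 10⁻⁴/2.2 × 10⁻⁴)·(-0.02) = 26.268 °C.
Cooling required: 27.9 − (26.268) = 1.632 °C.

26.3 °C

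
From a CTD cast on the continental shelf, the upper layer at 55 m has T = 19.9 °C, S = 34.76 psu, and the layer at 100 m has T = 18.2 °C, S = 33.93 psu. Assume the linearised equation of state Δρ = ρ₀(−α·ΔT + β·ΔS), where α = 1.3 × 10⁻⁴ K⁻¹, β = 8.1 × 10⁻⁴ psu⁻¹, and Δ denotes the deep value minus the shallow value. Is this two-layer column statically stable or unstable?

unstable

ΔT = 18.2 − 19.9 = -1.7 K and ΔS = 33.93 − 34.76 = -0.83 psu (deep − shallow).
−αΔT = 2.21 × 10⁻⁴; βΔS = -6.723 × 10⁻⁴; sum Δρ/ρ₀ = -4.513 × 10⁻⁴.
Δρ/ρ₀ < 0, so Δρ < 0: deeper water is lighter → statically unstable; the column would overturn.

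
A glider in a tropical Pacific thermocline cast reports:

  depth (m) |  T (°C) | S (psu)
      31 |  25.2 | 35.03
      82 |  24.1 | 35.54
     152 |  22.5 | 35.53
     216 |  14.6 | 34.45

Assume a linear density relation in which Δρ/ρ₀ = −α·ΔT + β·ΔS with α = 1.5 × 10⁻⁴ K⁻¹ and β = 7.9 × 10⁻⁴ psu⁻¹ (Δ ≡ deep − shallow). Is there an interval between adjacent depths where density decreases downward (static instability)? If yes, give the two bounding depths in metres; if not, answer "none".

Evaluate Δρ/ρ₀ = −αΔT + βΔS across each adjacent pair:
  31–82 m: −αΔT+βΔS = −(1.5 × 10⁻⁴)(-1.1)+(7.9 × 10⁻⁴)(+0.51) = 5.7 × 10⁻⁴ → stable
  82–152 m: −αΔT+βΔS = −(1.5 × 10⁻⁴)(-1.6)+(7.9 × 10⁻⁴)(-0.01) = 2.3 × 10⁻⁴ → stable
  152–216 m: −αΔT+βΔS = −(1.5 × 10⁻⁴)(-7.9)+(7.9 × 10⁻⁴)(-1.08) = 3.3 × 10⁻⁴ → stable
Every interval has Δρ > 0: the column is stably stratified throughout.

none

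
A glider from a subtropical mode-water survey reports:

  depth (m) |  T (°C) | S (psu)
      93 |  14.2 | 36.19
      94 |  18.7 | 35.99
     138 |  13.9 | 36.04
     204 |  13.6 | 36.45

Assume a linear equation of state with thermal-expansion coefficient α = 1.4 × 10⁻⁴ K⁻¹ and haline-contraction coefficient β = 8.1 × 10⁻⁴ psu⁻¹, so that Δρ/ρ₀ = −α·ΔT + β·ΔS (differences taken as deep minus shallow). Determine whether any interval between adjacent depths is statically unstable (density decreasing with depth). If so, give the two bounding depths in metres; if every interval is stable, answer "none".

93–94 m

Evaluate Δρ/ρ₀ = −αΔT + βΔS across each adjacent pair:
  93–94 m: −αΔT+βΔS = −(1.4 × 10⁻⁴)(+4.5)+(8.1 × 10⁻⁴)(-0.20) = -7.9 × 10⁻⁴ → UNSTABLE
  94–138 m: −αΔT+βΔS = −(1.4 × 10⁻⁴)(-4.8)+(8.1 × 10⁻⁴)(+0.05) = 7.1 × 10⁻⁴ → stable
  138–204 m: −αΔT+βΔS = −(1.4 × 10⁻⁴)(-0.3)+(8.1 × 10⁻⁴)(+0.41) = 3.7 × 10⁻⁴ → stable
The 93–94 m interval has Δρ < 0: lighter water underlies denser water.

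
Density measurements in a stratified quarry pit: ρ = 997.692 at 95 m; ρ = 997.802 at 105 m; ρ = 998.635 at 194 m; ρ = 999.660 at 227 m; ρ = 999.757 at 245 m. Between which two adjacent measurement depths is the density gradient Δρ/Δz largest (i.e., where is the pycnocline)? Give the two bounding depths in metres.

194–227 m

Compute the density gradient over each adjacent pair:
  95–105 m: Δρ/Δz = 0.110/10 = 0.011 kg m⁻⁴
  105–194 m: Δρ/Δz = 0.833/89 = 9.4 × 10⁻³ kg m⁻⁴
  194–227 m: Δρ/Δz = 1.025/33 = 0.031 kg m⁻⁴
  227–245 m: Δρ/Δz = 0.097/18 = 5.4 × 10⁻³ kg m⁻⁴
The largest gradient is in the 194–227 m interval — the pycnocline.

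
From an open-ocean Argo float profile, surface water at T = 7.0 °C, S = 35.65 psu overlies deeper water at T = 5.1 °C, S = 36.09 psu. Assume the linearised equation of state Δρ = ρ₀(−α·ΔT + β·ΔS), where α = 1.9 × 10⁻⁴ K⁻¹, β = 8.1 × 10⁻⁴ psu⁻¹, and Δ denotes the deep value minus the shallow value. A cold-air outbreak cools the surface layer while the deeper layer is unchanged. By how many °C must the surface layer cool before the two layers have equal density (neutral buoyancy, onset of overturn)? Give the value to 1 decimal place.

Neutral buoyancy requires Δρ = 0, i.e. −α(T_deep − T_surf′) + β(S_deep − S_surf) = 0.
T_surf′ = T_deep − (β/α)·ΔS = 5.1 − (8.1 × 10⁻⁴/1.9 × 10⁻⁴)·(+0.44) = 3.224 °C.
Cooling required: 7.0 − (3.224) = 3.776 °C.

3.8 °C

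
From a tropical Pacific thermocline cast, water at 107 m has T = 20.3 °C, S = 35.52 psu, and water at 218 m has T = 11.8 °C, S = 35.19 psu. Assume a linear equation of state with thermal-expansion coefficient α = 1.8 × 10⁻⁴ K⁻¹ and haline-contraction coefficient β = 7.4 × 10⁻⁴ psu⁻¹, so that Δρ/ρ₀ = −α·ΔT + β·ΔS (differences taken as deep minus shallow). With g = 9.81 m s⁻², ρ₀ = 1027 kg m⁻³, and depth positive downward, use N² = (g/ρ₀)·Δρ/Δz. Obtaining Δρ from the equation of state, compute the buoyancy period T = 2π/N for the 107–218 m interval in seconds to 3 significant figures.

589 s

ΔT = -8.5 K, ΔS = -0.33 psu (deep − shallow).
Δρ/ρ₀ = −αΔT + βΔS = 1.53 × 10⁻³ − 2.442 × 10⁻⁴ = 1.2858 × 10⁻³, so Δρ ≈ 1.321 kg m⁻³.
N² = (g/ρ₀)·Δρ/Δz = g·(Δρ/ρ₀)/Δz = 9.81 × 1.2858 × 10⁻³ / 111 = 1.1364 × 10⁻⁴ s⁻².
N = √(1.1364 × 10⁻⁴) = 0.010660 rad s⁻¹ → T = 2π/N = 589.42 s ≈ 589 s.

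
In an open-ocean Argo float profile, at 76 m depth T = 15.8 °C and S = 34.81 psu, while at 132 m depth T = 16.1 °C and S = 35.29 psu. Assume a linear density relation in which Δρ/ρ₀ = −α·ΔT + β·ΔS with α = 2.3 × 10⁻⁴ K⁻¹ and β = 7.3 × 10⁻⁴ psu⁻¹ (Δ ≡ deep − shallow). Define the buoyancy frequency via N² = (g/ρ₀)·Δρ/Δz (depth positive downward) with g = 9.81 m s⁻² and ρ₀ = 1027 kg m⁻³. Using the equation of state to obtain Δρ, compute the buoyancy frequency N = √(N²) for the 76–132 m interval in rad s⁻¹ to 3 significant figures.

7.02 × 10⁻³ rad s⁻¹

ΔT = +0.3 K, ΔS = +0.48 psu (deep − shallow).
Δρ/ρ₀ = −αΔT + βΔS = -6.90 × 10⁻⁵ + 3.504 × 10⁻⁴ = 2.814 × 10⁻⁴, so Δρ ≈ 0.2890 kg m⁻³.
N² = (g/ρ₀)·Δρ/Δz = g·(Δρ/ρ₀)/Δz = 9.81 × 2.814 × 10⁻⁴ / 56 = 4.9295 × 10⁻⁵ s⁻².
N = √(4.9295 × 10⁻⁵) = 7.0210 × 10⁻³ rad s⁻¹ ≈ 7.02 × 10⁻³ rad s⁻¹.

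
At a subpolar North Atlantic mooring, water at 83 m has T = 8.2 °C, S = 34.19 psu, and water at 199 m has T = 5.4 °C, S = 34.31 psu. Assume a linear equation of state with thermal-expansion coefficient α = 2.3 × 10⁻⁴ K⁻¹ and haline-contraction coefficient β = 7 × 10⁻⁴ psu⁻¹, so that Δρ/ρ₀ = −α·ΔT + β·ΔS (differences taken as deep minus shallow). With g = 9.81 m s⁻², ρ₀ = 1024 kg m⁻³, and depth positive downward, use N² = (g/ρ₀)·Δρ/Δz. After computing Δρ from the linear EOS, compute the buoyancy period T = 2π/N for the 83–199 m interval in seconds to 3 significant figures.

801 s

ΔT = -2.8 K, ΔS = +0.12 psu (deep − shallow).
Δρ/ρ₀ = −αΔT + βΔS = 6.44 × 10⁻⁴ + 8.40 × 10⁻⁵ = 7.28 × 10⁻⁴, so Δρ ≈ 0.7455 kg m⁻³.
N² = (g/ρ₀)·Δρ/Δz = g·(Δρ/ρ₀)/Δz = 9.81 × 7.28 × 10⁻⁴ / 116 = 6.1566 × 10⁻⁵ s⁻².
N = √(6.1566 × 10⁻⁵) = 7.8464 × 10⁻³ rad s⁻¹ → T = 2π/N = 800.77 s ≈ 801 s.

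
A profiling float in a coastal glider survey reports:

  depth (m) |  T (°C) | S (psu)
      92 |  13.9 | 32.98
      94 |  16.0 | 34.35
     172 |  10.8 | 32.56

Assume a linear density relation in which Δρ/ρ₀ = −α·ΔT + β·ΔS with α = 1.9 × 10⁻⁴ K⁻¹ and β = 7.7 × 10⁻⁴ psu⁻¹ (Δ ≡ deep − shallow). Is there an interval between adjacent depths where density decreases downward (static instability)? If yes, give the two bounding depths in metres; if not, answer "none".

Evaluate Δρ/ρ₀ = −αΔT + βΔS across each adjacent pair:
  92–94 m: −αΔT+βΔS = −(1.9 × 10⁻⁴)(+2.1)+(7.7 × 10⁻⁴)(+1.37) = 6.6 × 10⁻⁴ → stable
  94–172 m: −αΔT+βΔS = −(1.9 × 10⁻⁴)(-5.2)+(7.7 × 10⁻⁴)(-1.79) = -3.9 × 10⁻⁴ → UNSTABLE
The 94–172 m interval has Δρ < 0: lighter water underlies denser water.

94–172 m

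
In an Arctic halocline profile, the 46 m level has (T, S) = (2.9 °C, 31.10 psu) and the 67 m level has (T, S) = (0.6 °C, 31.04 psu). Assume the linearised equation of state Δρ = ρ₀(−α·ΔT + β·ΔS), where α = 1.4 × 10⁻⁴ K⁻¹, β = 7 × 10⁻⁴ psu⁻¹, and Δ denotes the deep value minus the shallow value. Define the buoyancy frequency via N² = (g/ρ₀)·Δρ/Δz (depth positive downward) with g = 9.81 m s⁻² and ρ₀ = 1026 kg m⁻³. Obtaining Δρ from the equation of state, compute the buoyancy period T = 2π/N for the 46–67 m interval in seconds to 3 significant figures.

ΔT = -2.3 K, ΔS = -0.06 psu (deep − shallow).
Δρ/ρ₀ = −αΔT + βΔS = 3.22 × 10⁻⁴ − 4.20 × 10⁻⁵ = 2.80 × 10⁻⁴, so Δρ ≈ 0.2873 kg m⁻³.
N² = (g/ρ₀)·Δρ/Δz = g·(Δρ/ρ₀)/Δz = 9.81 × 2.80 × 10⁻⁴ / 21 = 1.3080 × 10⁻⁴ s⁻².
N = √(1.3080 × 10⁻⁴) = 0.011437 rad s⁻¹ → T = 2π/N = 549.37 s ≈ 549 s.

549 s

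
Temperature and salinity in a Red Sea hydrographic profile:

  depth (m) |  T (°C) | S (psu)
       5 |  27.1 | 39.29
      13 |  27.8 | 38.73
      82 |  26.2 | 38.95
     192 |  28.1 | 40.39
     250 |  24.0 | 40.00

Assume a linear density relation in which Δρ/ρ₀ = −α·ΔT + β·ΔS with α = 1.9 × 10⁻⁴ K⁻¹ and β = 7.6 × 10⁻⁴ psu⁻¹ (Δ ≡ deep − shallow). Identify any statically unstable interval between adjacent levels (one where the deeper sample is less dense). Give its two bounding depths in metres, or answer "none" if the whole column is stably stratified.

Evaluate Δρ/ρ₀ = −αΔT + βΔS across each adjacent pair:
  5–13 m: −αΔT+βΔS = −(1.9 × 10⁻⁴)(+0.7)+(7.6 × 10⁻⁴)(-0.56) = -5.6 × 10⁻⁴ → UNSTABLE
  13–82 m: −αΔT+βΔS = −(1.9 × 10⁻⁴)(-1.6)+(7.6 × 10⁻⁴)(+0.22) = 4.7 × 10⁻⁴ → stable
  82–192 m: −αΔT+βΔS = −(1.9 × 10⁻⁴)(+1.9)+(7.6 × 10⁻⁴)(+1.44) = 7.3 × 10⁻⁴ → stable
  192–250 m: −αΔT+βΔS = −(1.9 × 10⁻⁴)(-4.1)+(7.6 × 10⁻⁴)(-0.39) = 4.8 × 10⁻⁴ → stable
The 5–13 m interval has Δρ < 0: lighter water underlies denser water.

5–13 m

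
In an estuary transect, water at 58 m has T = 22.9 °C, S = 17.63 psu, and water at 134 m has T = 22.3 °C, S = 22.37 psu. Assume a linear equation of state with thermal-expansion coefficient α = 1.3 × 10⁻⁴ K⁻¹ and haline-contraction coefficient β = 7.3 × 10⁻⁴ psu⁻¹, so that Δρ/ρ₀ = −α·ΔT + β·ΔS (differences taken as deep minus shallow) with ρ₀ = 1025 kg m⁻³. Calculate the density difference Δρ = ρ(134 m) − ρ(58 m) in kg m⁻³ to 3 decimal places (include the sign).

+3.627 kg m⁻³

ΔT = -0.6 K, ΔS = +4.74 psu (deep − shallow).
Δρ/ρ₀ = −(1.3 × 10⁻⁴)(-0.6) + (7.3 × 10⁻⁴)(+4.74) = 3.5382 × 10⁻³.
Δρ = 1025 × (3.5382 × 10⁻³) = +3.627 kg m⁻³.
Positive Δρ: denser below, stable.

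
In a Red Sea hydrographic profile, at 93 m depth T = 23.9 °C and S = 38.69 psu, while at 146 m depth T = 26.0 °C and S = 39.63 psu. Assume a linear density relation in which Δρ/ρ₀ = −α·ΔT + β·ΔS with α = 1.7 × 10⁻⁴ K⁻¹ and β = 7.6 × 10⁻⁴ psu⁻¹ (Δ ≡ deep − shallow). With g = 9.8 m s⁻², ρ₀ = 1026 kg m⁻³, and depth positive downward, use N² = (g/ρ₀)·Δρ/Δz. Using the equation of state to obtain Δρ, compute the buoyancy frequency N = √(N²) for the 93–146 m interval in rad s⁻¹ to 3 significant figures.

8.13 × 10⁻³ rad s⁻¹

ΔT = +2.1 K, ΔS = +0.94 psu (deep − shallow).
Δρ/ρ₀ = −αΔT + βΔS = -3.57 × 10⁻⁴ + 7.144 × 10⁻⁴ = 3.574 × 10⁻⁴, so Δρ ≈ 0.3667 kg m⁻³.
N² = (g/ρ₀)·Δρ/Δz = g·(Δρ/ρ₀)/Δz = 9.8 × 3.574 × 10⁻⁴ / 53 = 6.6085 × 10⁻⁵ s⁻².
N = √(6.6085 × 10⁻⁵) = 8.1293 × 10⁻³ rad s⁻¹ ≈ 8.13 × 10⁻³ rad s⁻¹.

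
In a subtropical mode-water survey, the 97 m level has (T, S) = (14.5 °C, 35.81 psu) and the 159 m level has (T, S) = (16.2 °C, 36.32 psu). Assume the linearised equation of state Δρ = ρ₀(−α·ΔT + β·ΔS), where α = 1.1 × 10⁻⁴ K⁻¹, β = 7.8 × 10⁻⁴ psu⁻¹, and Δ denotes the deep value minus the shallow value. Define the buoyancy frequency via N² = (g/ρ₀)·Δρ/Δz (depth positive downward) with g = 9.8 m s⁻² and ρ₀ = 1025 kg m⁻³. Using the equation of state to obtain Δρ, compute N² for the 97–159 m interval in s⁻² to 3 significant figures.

3.33 × 10⁻⁵ s⁻²

ΔT = +1.7 K, ΔS = +0.51 psu (deep − shallow).
Δρ/ρ₀ = −αΔT + βΔS = -1.87 × 10⁻⁴ + 3.978 × 10⁻⁴ = 2.108 × 10⁻⁴, so Δρ ≈ 0.2161 kg m⁻³.
N² = (g/ρ₀)·Δρ/Δz = g·(Δρ/ρ₀)/Δz = 9.8 × 2.108 × 10⁻⁴ / 62 = 3.3320 × 10⁻⁵ s⁻² ≈ 3.33 × 10⁻⁵ s⁻².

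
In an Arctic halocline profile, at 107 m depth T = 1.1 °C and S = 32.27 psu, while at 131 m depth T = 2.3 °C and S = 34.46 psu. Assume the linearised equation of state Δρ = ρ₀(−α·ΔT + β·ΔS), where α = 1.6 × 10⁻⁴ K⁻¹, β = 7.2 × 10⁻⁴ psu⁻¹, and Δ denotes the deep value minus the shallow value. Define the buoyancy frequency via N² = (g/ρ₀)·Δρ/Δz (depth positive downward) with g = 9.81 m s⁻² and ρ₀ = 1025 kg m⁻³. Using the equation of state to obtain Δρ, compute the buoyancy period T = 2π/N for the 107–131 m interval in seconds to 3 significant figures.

ΔT = +1.2 K, ΔS = +2.19 psu (deep − shallow).
Δρ/ρ₀ = −αΔT + βΔS = -1.92 × 10⁻⁴ + 1.5768 × 10⁻³ = 1.3848 × 10⁻³, so Δρ ≈ 1.419 kg m⁻³.
N² = (g/ρ₀)·Δρ/Δz = g·(Δρ/ρ₀)/Δz = 9.81 × 1.3848 × 10⁻³ / 24 = 5.6604 × 10⁻⁴ s⁻².
N = √(5.6604 × 10⁻⁴) = 0.023792 rad s⁻¹ → T = 2π/N = 264.09 s ≈ 264 s.

264 s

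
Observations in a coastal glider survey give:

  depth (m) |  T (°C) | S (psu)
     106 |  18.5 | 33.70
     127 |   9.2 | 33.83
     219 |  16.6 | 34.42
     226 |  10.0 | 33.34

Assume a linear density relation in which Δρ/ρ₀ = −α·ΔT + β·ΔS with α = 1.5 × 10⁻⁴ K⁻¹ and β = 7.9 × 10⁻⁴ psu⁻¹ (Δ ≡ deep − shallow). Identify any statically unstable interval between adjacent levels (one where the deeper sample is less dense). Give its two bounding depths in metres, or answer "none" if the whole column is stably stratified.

127–219 m

Evaluate Δρ/ρ₀ = −αΔT + βΔS across each adjacent pair:
  106–127 m: −αΔT+βΔS = −(1.5 × 10⁻⁴)(-9.3)+(7.9 × 10⁻⁴)(+0.13) = 1.5 × 10⁻³ → stable
  127–219 m: −αΔT+βΔS = −(1.5 × 10⁻⁴)(+7.4)+(7.9 × 10⁻⁴)(+0.59) = -6.4 × 10⁻⁴ → UNSTABLE
  219–226 m: −αΔT+βΔS = −(1.5 × 10⁻⁴)(-6.6)+(7.9 × 10⁻⁴)(-1.08) = 1.4 × 10⁻⁴ → stable
The 127–219 m interval has Δρ < 0: lighter water underlies denser water.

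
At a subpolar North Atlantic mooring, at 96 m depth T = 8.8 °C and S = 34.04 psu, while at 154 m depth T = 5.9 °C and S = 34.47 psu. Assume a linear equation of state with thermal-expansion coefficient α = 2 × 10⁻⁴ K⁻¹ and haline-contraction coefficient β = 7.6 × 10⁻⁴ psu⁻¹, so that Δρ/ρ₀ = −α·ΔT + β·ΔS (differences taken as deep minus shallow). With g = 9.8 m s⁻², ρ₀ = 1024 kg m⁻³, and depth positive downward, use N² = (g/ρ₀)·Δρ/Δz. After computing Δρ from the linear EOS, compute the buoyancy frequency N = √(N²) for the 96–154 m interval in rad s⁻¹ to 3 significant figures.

0.0124 rad s⁻¹

ΔT = -2.9 K, ΔS = +0.43 psu (deep − shallow).
Δρ/ρ₀ = −αΔT + βΔS = 5.80 × 10⁻⁴ + 3.268 × 10⁻⁴ = 9.068 × 10⁻⁴, so Δρ ≈ 0.9286 kg m⁻³.
N² = (g/ρ₀)·Δρ/Δz = g·(Δρ/ρ₀)/Δz = 9.8 × 9.068 × 10⁻⁴ / 58 = 1.5322 × 10⁻⁴ s⁻².
N = √(1.5322 × 10⁻⁴) = 0.012378 rad s⁻¹ ≈ 0.0124 rad s⁻¹.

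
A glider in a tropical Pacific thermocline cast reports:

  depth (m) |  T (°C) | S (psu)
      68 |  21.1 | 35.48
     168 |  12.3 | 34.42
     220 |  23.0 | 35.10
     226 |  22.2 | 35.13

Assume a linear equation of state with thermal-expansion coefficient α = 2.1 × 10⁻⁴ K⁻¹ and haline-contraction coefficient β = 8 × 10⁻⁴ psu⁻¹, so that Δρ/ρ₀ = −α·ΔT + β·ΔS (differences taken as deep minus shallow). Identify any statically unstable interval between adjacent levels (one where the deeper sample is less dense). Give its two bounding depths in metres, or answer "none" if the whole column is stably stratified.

168–220 m

Evaluate Δρ/ρ₀ = −αΔT + βΔS across each adjacent pair:
  68–168 m: −αΔT+βΔS = −(2.1 × 10⁻⁴)(-8.8)+(8 × 10⁻⁴)(-1.06) = 1.0 × 10⁻³ → stable
  168–220 m: −αΔT+βΔS = −(2.1 × 10⁻⁴)(+10.7)+(8 × 10⁻⁴)(+0.68) = -1.7 × 10⁻³ → UNSTABLE
  220–226 m: −αΔT+βΔS = −(2.1 × 10⁻⁴)(-0.8)+(8 × 10⁻⁴)(+0.03) = 1.9 × 10⁻⁴ → stable
The 168–220 m interval has Δρ < 0: lighter water underlies denser water.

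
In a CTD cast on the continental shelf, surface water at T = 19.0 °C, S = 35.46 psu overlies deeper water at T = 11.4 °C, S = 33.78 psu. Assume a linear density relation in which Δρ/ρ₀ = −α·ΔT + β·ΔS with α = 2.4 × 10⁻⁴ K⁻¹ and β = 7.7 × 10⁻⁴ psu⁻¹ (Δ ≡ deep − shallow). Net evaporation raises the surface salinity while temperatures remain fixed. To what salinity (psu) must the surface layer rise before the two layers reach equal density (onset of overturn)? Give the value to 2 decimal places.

36.15 psu

Neutral buoyancy requires −α(T_deep − T_surf) + β(S_deep − S_surf′) = 0.
S_surf′ = S_deep − (α/β)·ΔT = 33.78 − (2.4 × 10⁻⁴/7.7 × 10⁻⁴)·(-7.6) = 36.1488 psu.
Increase required: 36.1488 − 35.46 = 0.6888 psu.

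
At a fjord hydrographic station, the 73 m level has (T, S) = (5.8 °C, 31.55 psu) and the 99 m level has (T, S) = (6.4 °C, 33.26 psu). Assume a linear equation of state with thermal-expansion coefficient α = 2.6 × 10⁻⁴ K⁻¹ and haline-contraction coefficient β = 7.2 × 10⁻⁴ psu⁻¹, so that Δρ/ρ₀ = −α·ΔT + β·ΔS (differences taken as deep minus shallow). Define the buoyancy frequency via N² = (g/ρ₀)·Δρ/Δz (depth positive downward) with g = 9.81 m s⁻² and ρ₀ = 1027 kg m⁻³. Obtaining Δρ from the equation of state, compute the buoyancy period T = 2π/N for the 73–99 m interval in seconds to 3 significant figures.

312 s

ΔT = +0.6 K, ΔS = +1.71 psu (deep − shallow).
Δρ/ρ₀ = −αΔT + βΔS = -1.56 × 10⁻⁴ + 1.2312 × 10⁻³ = 1.0752 × 10⁻³, so Δρ ≈ 1.104 kg m⁻³.
N² = (g/ρ₀)·Δρ/Δz = g·(Δρ/ρ₀)/Δz = 9.81 × 1.0752 × 10⁻³ / 26 = 4.0568 × 10⁻⁴ s⁻².
N = √(4.0568 × 10⁻⁴) = 0.020141 rad s⁻¹ → T = 2π/N = 311.96 s ≈ 312 s.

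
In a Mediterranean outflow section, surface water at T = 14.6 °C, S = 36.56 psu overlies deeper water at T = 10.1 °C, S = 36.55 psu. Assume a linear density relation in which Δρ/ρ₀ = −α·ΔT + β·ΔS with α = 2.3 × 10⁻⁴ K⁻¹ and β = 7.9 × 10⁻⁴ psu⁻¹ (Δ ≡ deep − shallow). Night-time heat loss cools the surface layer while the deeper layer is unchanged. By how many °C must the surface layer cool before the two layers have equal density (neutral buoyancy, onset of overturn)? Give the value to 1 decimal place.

4.5 °C

Neutral buoyancy requires Δρ = 0, i.e. −α(T_deep − T_surf′) + β(S_deep − S_surf) = 0.
T_surf′ = T_deep − (β/α)·ΔS = 10.1 − (7.9 × 10⁻⁴/2.3 × 10⁻⁴)·(-0.01) = 10.134 °C.
Cooling required: 14.6 − (10.134) = 4.466 °C.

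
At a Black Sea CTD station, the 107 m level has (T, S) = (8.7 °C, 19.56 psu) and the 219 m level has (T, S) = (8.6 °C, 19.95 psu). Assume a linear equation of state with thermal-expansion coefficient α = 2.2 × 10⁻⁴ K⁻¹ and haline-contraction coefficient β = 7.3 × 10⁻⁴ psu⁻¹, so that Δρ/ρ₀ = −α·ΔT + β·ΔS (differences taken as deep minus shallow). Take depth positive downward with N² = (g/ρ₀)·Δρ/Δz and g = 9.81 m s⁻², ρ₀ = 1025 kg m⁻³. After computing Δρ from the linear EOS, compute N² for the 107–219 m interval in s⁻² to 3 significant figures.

2.69 × 10⁻⁵ s⁻²

ΔT = -0.1 K, ΔS = +0.39 psu (deep − shallow).
Δρ/ρ₀ = −αΔT + βΔS = 2.20 × 10⁻⁵ + 2.847 × 10⁻⁴ = 3.067 × 10⁻⁴, so Δρ ≈ 0.3144 kg m⁻³.
N² = (g/ρ₀)·Δρ/Δz = g·(Δρ/ρ₀)/Δz = 9.81 × 3.067 × 10⁻⁴ / 112 = 2.6864 × 10⁻⁵ s⁻² ≈ 2.69 × 10⁻⁵ s⁻².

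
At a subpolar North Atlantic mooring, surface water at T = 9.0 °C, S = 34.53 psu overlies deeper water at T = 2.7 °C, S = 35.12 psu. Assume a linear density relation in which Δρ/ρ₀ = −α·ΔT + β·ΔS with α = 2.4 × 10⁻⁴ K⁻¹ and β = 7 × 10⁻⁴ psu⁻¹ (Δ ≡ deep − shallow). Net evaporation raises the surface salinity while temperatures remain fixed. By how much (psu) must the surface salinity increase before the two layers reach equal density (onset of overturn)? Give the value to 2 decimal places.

2.75 psu

Neutral buoyancy requires −α(T_deep − T_surf) + β(S_deep − S_surf′) = 0.
S_surf′ = S_deep − (α/β)·ΔT = 35.12 − (2.4 × 10⁻⁴/7 × 10⁻⁴)·(-6.3) = 37.2800 psu.
Increase required: 37.2800 − 34.53 = 2.7500 psu.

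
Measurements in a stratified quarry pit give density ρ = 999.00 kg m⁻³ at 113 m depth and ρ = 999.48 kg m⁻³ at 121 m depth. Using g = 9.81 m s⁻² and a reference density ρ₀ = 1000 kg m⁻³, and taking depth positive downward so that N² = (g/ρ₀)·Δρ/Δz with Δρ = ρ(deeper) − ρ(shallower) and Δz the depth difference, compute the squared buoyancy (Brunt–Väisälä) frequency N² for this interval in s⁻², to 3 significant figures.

Δρ = 999.48 − 999.00 = 0.48 kg m⁻³ over Δz = 121 − 113 = 8 m.
N² = (9.81/1000) × (0.48/8) = 5.8860 × 10⁻⁴ s⁻² ≈ 5.89 × 10⁻⁴ s⁻².

5.89 × 10⁻⁴ s⁻²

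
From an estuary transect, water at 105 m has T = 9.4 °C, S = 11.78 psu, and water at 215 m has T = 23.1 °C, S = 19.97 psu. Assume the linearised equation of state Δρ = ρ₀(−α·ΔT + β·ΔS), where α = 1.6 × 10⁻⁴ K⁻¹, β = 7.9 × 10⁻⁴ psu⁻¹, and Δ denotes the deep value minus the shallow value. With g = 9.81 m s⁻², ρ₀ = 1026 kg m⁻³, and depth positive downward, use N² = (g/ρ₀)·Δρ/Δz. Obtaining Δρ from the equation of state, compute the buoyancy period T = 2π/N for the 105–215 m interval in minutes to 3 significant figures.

ΔT = +13.7 K, ΔS = +8.19 psu (deep − shallow).
Δρ/ρ₀ = −αΔT + βΔS = -2.192 × 10⁻³ + 6.4701 × 10⁻³ = 4.2781 × 10⁻³, so Δρ ≈ 4.389 kg m⁻³.
N² = (g/ρ₀)·Δρ/Δz = g·(Δρ/ρ₀)/Δz = 9.81 × 4.2781 × 10⁻³ / 110 = 3.8153 × 10⁻⁴ s⁻².
N = √(3.8153 × 10⁻⁴) = 0.019533 rad s⁻¹ → T = 2π/N = 321.67 s = 5.3612 min ≈ 5.36 min.

5.36 min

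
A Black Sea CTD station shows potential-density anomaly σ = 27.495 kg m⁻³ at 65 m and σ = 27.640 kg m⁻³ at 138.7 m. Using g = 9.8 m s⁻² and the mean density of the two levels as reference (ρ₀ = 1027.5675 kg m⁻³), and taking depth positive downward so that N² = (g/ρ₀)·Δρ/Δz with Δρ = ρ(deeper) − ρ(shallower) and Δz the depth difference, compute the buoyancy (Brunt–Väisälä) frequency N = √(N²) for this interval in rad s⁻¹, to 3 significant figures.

Δρ = 1027.640 − 1027.495 = 0.145 kg m⁻³ over Δz = 138.7 − 65 = 73.7 m.
N² = (9.8/1027.5675) × (0.145/73.7) = 1.8764 × 10⁻⁵ s⁻².
N = √(1.8764 × 10⁻⁵) = 4.3317 × 10⁻³ rad s⁻¹ ≈ 4.33 × 10⁻³ rad s⁻¹.

4.33 × 10⁻³ rad s⁻¹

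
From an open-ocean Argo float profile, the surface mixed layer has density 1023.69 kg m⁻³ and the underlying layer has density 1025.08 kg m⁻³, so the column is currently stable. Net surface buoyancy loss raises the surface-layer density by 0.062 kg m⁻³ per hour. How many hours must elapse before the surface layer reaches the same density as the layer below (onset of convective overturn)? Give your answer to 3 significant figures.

Density deficit of the surface layer: 1025.08 − 1023.69 = 1.39 kg m⁻³.
Required change = 1.39 / 0.062 = 22.4 hours.

22.4 hours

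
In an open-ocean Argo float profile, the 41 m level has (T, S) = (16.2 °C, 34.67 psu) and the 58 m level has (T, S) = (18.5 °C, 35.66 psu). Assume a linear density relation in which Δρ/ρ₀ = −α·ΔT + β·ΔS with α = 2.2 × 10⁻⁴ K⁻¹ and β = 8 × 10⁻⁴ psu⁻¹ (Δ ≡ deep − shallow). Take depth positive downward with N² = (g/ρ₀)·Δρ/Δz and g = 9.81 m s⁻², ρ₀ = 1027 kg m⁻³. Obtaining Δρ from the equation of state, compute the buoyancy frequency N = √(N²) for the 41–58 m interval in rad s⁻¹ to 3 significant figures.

0.0128 rad s⁻¹

ΔT = +2.3 K, ΔS = +0.99 psu (deep − shallow).
Δρ/ρ₀ = −αΔT + βΔS = -5.06 × 10⁻⁴ + 7.92 × 10⁻⁴ = 2.86 × 10⁻⁴, so Δρ ≈ 0.2937 kg m⁻³.
N² = (g/ρ₀)·Δρ/Δz = g·(Δρ/ρ₀)/Δz = 9.81 × 2.86 × 10⁻⁴ / 17 = 1.6504 × 10⁻⁴ s⁻².
N = √(1.6504 × 10⁻⁴) = 0.012847 rad s⁻¹ ≈ 0.0128 rad s⁻¹.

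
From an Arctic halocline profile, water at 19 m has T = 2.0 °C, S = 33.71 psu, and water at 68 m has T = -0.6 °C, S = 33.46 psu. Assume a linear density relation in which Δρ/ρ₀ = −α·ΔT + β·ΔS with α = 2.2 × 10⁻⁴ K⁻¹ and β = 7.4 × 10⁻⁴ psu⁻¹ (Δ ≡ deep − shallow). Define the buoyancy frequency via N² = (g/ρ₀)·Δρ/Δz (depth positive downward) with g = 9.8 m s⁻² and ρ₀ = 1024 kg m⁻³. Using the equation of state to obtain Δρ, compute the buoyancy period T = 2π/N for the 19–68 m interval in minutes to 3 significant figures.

11.9 min

ΔT = -2.6 K, ΔS = -0.25 psu (deep − shallow).
Δρ/ρ₀ = −αΔT + βΔS = 5.72 × 10⁻⁴ − 1.85 × 10⁻⁴ = 3.87 × 10⁻⁴, so Δρ ≈ 0.3963 kg m⁻³.
N² = (g/ρ₀)·Δρ/Δz = g·(Δρ/ρ₀)/Δz = 9.8 × 3.87 × 10⁻⁴ / 49 = 7.7400 × 10⁻⁵ s⁻².
N = √(7.7400 × 10⁻⁵) = 8.7977 × 10⁻³ rad s⁻¹ → T = 2π/N = 714.18 s = 11.903 min ≈ 11.9 min.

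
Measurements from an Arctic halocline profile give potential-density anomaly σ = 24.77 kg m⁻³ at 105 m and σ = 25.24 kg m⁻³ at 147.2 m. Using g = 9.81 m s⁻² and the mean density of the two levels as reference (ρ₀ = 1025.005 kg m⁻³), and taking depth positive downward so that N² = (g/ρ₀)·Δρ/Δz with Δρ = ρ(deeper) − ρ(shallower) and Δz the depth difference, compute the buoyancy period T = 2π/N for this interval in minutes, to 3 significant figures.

Δρ = 1025.24 − 1024.77 = 0.47 kg m⁻³ over Δz = 147.2 − 105 = 42.2 m.
N² = (9.81/1025.005) × (0.47/42.2) = 1.0659 × 10⁻⁴ s⁻².
N = √(1.0659 × 10⁻⁴) = 0.010324 rad s⁻¹, so T = 2π/N = 608.60 s = 10.143 min ≈ 10.1 min.

10.1 min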